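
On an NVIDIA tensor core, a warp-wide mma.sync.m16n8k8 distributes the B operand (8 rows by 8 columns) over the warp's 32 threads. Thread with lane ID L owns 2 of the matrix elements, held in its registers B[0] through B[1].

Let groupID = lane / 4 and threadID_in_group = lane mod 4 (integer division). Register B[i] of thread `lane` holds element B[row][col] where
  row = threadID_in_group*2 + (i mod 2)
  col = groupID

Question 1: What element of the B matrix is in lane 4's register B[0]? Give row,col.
0,1

lane 4->4/4=1, 4 mod 4=0
i=0  r:2·0+0->0  c:1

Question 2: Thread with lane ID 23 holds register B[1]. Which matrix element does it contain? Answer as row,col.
7,5

lane 23: gr=5 (23/4), th=3 (23%4)
i=1: r=3*2+1=7, c=gr=5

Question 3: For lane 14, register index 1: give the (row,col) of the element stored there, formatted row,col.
5,3

lane 14⇒14/4=3, 14 mod 4=2
i=1  r:2·2+1⇒5  c:3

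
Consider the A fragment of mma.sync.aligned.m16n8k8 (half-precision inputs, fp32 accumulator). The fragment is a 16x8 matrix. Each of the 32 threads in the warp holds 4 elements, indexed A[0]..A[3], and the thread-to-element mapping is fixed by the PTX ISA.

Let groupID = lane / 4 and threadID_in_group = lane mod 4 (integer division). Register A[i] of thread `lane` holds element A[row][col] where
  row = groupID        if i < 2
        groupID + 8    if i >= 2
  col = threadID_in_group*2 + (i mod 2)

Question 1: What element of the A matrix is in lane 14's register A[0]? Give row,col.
3,4

L=14→G=14>>2=3, T=14&3=2
[0]→row 3+0=3  col 2·2+0=4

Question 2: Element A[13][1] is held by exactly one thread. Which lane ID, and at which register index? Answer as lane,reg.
20,3

r:13=>grp=5,rB=1  c:1=>tig=0,lo=1
L=5*4+0=20  i=1*2+1=3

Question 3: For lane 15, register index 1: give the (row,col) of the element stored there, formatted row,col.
lane 15⇒15/4=3, 15 mod 4=3
i=1  r:3+0⇒3  c:2·3+1⇒7

3,7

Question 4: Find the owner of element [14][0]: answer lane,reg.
24,2

r:14=>grp=6,rB=1  c:0=>tig=0,lo=0
L=6*4+0=24  i=1*2+0=2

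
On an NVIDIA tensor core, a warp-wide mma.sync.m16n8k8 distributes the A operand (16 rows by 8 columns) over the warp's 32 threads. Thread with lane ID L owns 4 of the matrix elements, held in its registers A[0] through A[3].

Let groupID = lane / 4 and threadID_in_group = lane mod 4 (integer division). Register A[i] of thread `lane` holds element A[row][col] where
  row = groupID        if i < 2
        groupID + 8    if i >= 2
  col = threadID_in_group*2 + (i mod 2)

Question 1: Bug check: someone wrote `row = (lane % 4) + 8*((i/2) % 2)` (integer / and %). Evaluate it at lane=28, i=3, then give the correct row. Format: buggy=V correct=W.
buggy=8 correct=15

`(lane % 4) + 8*((i/2) % 2)`[28,3]->8
28: gid=7,tid=0
[3] (7+8,0*2+1) = (15,1)
row: 8 vs 15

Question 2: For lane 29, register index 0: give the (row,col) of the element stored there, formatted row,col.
lane 29→29/4=7, 29 mod 4=1
i=0  r:7+0→7  c:2·1+0→2

7,2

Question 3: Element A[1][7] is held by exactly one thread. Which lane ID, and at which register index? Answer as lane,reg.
7,1

r:1=>grp=1,rB=0  c:7=>tig=3,lo=1
L=1*4+3=7  i=0*2+1=1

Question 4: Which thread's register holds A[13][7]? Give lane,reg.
23,3

r=13⇒gr=5,Rb=1  c=7⇒th=3,odd=1
L=5*4+3=23  i=1*2+1=3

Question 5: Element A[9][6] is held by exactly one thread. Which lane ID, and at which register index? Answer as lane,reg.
r=9→G=1,rhi=1  c=6→T=3,p=0
L=1*4+3=7  i=1*2+0=2

7,2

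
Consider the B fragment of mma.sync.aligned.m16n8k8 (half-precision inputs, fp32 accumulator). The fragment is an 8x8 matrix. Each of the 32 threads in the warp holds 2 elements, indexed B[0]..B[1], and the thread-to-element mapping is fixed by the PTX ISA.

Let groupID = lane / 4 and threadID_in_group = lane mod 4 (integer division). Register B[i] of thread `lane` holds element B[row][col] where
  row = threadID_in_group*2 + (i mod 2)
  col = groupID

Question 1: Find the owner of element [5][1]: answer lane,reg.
6,1

c=1->g=1  r=5->t=2,b0=1
L=1*4+2=6  i=1=1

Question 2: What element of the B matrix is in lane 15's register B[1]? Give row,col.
7,3

lane 15⇒15/4=3, 15 mod 4=3
i=1  r:2·3+1⇒7  c:3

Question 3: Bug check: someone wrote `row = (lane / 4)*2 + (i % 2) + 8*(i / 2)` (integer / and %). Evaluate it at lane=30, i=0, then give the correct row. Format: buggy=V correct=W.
buggy=14 correct=4

`(lane / 4)*2 + (i % 2) + 8*(i / 2)`[30,0]->14
lane 30->30/4=7, 30 mod 4=2
i=0  r:2·2+0->4  c:7
row: 14 vs 4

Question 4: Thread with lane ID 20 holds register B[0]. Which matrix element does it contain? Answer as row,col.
lane 20: grp=5 (20/4), tig=0 (20%4)
i=0: r=0*2+0=0, c=grp=5

0,5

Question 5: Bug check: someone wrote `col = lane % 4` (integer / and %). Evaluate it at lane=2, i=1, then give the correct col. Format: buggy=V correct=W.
`lane % 4`[2,1]->2
lane 2: gid=0 (2/4), tid=2 (2%4)
i=1: r=2*2+1=5, c=gid=0
col: 2 vs 0

buggy=2 correct=0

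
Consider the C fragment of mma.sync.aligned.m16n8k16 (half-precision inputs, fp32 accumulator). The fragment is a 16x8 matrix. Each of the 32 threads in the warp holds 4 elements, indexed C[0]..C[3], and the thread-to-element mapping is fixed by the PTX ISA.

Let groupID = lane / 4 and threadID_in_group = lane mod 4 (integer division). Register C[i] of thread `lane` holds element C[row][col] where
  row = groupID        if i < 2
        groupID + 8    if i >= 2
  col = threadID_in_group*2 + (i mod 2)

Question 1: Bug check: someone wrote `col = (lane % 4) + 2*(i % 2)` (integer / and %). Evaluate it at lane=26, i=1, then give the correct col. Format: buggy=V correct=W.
`(lane % 4) + 2*(i % 2)`[26,1]->4
L=26->g=26>>2=6, t=26&3=2
[1]->row 6+0=6  col 2·2+1=5
col: 4 vs 5

buggy=4 correct=5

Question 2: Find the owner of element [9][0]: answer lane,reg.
4,2

r=9⇒gr=1,Rb=1  c=0⇒th=0,odd=0
L=1*4+0=4  i=1*2+0=2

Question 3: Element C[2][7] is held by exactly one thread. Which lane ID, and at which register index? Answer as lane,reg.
11,1

r: 2->gid=2,r8=0  c: 7->tid=3,i&1=1
L=2*4+3=11  i=0*2+1=1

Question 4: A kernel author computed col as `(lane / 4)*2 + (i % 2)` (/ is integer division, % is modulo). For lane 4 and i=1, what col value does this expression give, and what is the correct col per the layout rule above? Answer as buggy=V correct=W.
buggy=3 correct=1

`(lane / 4)*2 + (i % 2)`[4,1]->3
L=4->gid=4>>2=1, tid=4&3=0
[1]->row 1+0=1  col 0·2+1=1
col: 3 vs 1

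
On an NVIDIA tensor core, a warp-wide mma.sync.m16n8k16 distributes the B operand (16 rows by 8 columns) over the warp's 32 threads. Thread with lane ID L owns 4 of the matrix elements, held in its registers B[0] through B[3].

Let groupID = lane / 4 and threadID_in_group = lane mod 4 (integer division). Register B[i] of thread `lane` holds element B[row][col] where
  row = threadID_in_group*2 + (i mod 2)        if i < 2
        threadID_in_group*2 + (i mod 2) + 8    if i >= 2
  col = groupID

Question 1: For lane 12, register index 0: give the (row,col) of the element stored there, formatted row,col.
lane 12: G=3 (12/4), T=0 (12%4)
i=0: r=0*2+0+0=0, c=G=3

0,3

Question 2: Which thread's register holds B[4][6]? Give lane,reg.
26,0

c:6=>grp=6  r:4=>rB=0,tig=2,lo=0
L=6*4+2=26  i=0*2+0=0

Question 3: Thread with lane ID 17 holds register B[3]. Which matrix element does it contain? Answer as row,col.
11,4

L=17->g=17>>2=4, t=17&3=1
[3]->row 1·2+1+8=11  col g=4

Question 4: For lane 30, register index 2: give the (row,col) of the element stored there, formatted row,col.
12,7

30: grp=7,tig=2
[2] (2*2+0+8,7) = (12,7)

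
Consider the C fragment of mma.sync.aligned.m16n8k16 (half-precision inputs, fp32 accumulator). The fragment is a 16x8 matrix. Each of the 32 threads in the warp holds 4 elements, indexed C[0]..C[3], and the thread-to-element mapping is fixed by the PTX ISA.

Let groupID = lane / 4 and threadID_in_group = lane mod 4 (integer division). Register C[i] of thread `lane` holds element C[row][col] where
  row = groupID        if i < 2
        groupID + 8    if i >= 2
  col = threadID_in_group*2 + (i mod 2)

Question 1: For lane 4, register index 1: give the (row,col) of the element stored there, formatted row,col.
1,1

L=4⇒gr=4>>2=1, th=4&3=0
[1]⇒row 1+0=1  col 0·2+1=1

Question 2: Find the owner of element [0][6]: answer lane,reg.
r=0→G=0,rhi=0  c=6→T=3,p=0
L=0*4+3=3  i=0*2+0=0

3,0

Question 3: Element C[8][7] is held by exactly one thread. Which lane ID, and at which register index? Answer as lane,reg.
r=8⇒gr=0,Rb=1  c=7⇒th=3,odd=1
L=0*4+3=3  i=1*2+1=3

3,3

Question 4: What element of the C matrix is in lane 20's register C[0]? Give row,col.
5,0

L=20⇒gr=20>>2=5, th=20&3=0
[0]⇒row 5+0=5  col 0·2+0=0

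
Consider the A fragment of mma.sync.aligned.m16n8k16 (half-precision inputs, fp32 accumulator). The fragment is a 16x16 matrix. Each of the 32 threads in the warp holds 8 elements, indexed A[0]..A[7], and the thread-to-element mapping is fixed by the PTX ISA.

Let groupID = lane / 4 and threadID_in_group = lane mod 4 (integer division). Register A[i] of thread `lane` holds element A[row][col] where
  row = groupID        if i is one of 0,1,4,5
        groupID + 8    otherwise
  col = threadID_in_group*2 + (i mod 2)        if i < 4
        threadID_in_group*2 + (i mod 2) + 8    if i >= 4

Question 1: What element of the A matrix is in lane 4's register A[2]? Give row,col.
4: gid=1,tid=0
[2] (1+8,0*2+0+0) = (9,0)

9,0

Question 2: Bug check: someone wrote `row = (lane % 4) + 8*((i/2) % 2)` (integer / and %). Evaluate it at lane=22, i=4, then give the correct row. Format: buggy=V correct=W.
`(lane % 4) + 8*((i/2) % 2)`[22,4]->2
lane 22->22/4=5, 22 mod 4=2
i=4  r:5+0->5  c:2·2+0+8->12
row: 2 vs 5

buggy=2 correct=5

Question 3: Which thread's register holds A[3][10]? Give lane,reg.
r=3⇒gr=3,Rb=0  c=10⇒Cb=1,th=1,odd=0
L=3*4+1=13  i=1*4+0*2+0=4

13,4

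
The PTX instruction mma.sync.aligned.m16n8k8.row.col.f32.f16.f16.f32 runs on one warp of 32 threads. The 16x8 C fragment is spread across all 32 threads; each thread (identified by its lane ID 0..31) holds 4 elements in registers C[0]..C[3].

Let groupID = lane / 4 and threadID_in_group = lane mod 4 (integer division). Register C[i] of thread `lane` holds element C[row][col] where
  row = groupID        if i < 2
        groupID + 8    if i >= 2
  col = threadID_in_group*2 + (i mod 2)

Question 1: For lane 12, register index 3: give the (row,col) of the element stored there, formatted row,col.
L=12→G=12>>2=3, T=12&3=0
[3]→row 3+8=11  col 0·2+1=1

11,1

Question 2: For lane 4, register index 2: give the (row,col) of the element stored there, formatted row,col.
9,0

lane 4->4/4=1, 4 mod 4=0
i=2  r:1+8->9  c:2·0+0->0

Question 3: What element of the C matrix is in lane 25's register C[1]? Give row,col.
6,3

lane 25⇒25/4=6, 25 mod 4=1
i=1  r:6+0⇒6  c:2·1+1⇒3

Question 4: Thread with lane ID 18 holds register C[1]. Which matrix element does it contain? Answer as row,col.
4,5

L=18->gid=18>>2=4, tid=18&3=2
[1]->row 4+0=4  col 2·2+1=5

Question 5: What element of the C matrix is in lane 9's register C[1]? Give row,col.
2,3

lane 9->9/4=2, 9 mod 4=1
i=1  r:2+0->2  c:2·1+1->3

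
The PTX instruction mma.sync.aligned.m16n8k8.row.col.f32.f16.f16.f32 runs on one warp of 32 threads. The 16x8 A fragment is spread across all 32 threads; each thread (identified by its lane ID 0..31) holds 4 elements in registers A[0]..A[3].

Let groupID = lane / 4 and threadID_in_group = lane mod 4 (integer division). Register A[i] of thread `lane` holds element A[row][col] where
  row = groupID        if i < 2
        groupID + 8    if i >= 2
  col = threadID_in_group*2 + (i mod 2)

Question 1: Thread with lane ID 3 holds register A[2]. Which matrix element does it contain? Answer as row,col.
lane 3->3/4=0, 3 mod 4=3
i=2  r:0+8->8  c:2·3+0->6

8,6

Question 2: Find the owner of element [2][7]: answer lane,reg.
11,1

r: 2->gid=2,r8=0  c: 7->tid=3,i&1=1
L=2*4+3=11  i=0*2+1=1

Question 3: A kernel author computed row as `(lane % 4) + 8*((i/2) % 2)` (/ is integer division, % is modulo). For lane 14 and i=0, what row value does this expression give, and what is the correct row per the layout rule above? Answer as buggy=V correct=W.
buggy=2 correct=3

`(lane % 4) + 8*((i/2) % 2)`[14,0]→2
L=14→G=14>>2=3, T=14&3=2
[0]→row 3+0=3  col 2·2+0=4
row: 2 vs 3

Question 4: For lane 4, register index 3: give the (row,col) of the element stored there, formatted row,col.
4: G=1,T=0
[3] (1+8,0*2+1) = (9,1)

9,1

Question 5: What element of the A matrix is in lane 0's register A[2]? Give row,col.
8,0

lane 0=>0/4=0, 0 mod 4=0
i=2  r:0+8=>8  c:2·0+0=>0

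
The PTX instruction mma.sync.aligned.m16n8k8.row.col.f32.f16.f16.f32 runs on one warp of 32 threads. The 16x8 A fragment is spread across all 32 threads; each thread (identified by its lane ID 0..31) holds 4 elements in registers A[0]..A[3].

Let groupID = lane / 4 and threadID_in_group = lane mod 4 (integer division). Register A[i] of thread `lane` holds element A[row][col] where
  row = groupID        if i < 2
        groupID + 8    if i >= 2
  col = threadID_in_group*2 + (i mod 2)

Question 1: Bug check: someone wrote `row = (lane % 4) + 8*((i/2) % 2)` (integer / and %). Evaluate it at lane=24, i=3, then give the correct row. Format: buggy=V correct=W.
`(lane % 4) + 8*((i/2) % 2)`[24,3]→8
L=24→G=24>>2=6, T=24&3=0
[3]→row 6+8=14  col 0·2+1=1
row: 8 vs 14

buggy=8 correct=14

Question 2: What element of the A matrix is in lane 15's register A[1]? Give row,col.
3,7

15: g=3,t=3
[1] (3+0,3*2+1) = (3,7)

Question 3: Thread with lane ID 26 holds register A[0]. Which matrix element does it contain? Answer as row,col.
lane 26: gid=6 (26/4), tid=2 (26%4)
i=0: r=6+0=6, c=2*2+0=4

6,4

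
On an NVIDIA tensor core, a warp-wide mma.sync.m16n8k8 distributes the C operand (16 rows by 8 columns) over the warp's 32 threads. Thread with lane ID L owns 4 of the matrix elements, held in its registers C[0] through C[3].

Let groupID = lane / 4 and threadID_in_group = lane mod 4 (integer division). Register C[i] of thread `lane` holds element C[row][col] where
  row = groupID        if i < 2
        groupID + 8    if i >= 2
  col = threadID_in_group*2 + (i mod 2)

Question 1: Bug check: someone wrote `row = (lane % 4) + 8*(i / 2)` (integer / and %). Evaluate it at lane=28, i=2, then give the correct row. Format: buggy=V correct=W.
`(lane % 4) + 8*(i / 2)`[28,2]=>8
28: grp=7,tig=0
[2] (7+8,0*2+0) = (15,0)
row: 8 vs 15

buggy=8 correct=15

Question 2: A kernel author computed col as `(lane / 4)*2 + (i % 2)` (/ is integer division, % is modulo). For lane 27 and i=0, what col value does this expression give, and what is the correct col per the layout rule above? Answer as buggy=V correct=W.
buggy=12 correct=6

`(lane / 4)*2 + (i % 2)`[27,0]->12
L=27->g=27>>2=6, t=27&3=3
[0]->row 6+0=6  col 3·2+0=6
col: 12 vs 6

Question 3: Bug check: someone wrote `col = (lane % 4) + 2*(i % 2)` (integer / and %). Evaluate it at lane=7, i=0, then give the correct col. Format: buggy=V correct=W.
`(lane % 4) + 2*(i % 2)`[7,0]⇒3
L=7⇒gr=7>>2=1, th=7&3=3
[0]⇒row 1+0=1  col 3·2+0=6
col: 3 vs 6

buggy=3 correct=6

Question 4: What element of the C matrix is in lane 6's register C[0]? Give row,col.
lane 6->6/4=1, 6 mod 4=2
i=0  r:1+0->1  c:2·2+0->4

1,4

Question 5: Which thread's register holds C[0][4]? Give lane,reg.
2,0

r:0=>grp=0,rB=0  c:4=>tig=2,lo=0
L=0*4+2=2  i=0*2+0=0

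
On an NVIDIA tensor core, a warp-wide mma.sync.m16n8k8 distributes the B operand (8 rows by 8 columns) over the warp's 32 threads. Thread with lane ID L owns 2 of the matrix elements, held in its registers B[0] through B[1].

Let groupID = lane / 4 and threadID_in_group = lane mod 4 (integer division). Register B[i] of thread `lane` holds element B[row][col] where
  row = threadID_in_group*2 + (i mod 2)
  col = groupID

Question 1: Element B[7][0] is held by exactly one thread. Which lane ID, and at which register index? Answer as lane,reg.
c=0→G=0  r=7→T=3,p=1
L=0*4+3=3  i=1=1

3,1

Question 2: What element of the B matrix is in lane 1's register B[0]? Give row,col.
lane 1: grp=0 (1/4), tig=1 (1%4)
i=0: r=1*2+0=2, c=grp=0

2,0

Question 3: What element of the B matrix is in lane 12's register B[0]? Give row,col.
lane 12: g=3 (12/4), t=0 (12%4)
i=0: r=0*2+0=0, c=g=3

0,3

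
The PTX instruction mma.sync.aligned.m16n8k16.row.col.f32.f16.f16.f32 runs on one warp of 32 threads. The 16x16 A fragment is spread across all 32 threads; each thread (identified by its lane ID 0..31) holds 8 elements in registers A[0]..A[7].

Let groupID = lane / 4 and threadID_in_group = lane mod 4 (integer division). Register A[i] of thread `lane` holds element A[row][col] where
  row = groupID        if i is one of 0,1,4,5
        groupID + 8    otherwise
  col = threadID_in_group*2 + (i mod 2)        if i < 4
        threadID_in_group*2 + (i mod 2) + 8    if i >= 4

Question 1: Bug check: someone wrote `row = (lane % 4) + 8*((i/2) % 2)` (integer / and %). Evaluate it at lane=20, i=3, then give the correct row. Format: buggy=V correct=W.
buggy=8 correct=13

`(lane % 4) + 8*((i/2) % 2)`[20,3]=>8
20: grp=5,tig=0
[3] (5+8,0*2+1+0) = (13,1)
row: 8 vs 13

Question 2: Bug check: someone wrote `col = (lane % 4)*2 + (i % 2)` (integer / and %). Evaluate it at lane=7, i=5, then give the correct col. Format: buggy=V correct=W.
buggy=7 correct=15

`(lane % 4)*2 + (i % 2)`[7,5]->7
7: g=1,t=3
[5] (1+0,3*2+1+8) = (1,15)
col: 7 vs 15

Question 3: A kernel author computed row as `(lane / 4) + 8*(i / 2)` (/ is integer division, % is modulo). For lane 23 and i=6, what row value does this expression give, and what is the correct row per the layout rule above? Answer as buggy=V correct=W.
buggy=29 correct=13

`(lane / 4) + 8*(i / 2)`[23,6]→29
lane 23→23/4=5, 23 mod 4=3
i=6  r:5+8→13  c:2·3+0+8→14
row: 29 vs 13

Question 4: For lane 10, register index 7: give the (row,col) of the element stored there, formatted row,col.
L=10->g=10>>2=2, t=10&3=2
[7]->row 2+8=10  col 2·2+1+8=13

10,13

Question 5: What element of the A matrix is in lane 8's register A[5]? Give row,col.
2,9

L=8=>grp=8>>2=2, tig=8&3=0
[5]=>row 2+0=2  col 0·2+1+8=9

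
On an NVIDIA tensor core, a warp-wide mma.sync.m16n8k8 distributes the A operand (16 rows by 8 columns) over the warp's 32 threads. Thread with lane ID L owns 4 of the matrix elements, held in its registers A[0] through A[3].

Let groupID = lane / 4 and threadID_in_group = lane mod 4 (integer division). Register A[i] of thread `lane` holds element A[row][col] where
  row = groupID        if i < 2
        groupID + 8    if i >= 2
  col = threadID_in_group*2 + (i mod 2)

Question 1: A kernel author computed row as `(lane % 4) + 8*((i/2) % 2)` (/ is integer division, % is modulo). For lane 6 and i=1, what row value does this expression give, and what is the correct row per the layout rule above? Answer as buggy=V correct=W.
`(lane % 4) + 8*((i/2) % 2)`[6,1]->2
L=6->g=6>>2=1, t=6&3=2
[1]->row 1+0=1  col 2·2+1=5
row: 2 vs 1

buggy=2 correct=1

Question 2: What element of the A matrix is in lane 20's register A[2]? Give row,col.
lane 20=>20/4=5, 20 mod 4=0
i=2  r:5+8=>13  c:2·0+0=>0

13,0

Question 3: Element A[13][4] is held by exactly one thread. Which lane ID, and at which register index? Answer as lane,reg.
22,2

r=13⇒gr=5,Rb=1  c=4⇒th=2,odd=0
L=5*4+2=22  i=1*2+0=2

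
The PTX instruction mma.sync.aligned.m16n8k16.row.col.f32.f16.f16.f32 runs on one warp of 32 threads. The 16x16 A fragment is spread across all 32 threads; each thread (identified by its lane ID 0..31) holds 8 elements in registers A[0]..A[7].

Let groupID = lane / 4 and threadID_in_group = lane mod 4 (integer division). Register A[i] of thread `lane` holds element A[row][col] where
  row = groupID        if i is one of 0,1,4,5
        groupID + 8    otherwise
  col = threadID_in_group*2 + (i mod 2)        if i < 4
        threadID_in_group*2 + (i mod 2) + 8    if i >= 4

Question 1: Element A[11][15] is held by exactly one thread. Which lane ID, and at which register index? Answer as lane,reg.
r:11=>grp=3,rB=1  c:15=>cB=1,tig=3,lo=1
L=3*4+3=15  i=1*4+1*2+1=7

15,7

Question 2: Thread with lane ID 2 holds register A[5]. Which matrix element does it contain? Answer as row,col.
0,13

2: grp=0,tig=2
[5] (0+0,2*2+1+8) = (0,13)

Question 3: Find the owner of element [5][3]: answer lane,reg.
r=5→G=5,rhi=0  c=3→chi=0,T=1,p=1
L=5*4+1=21  i=0*4+0*2+1=1

21,1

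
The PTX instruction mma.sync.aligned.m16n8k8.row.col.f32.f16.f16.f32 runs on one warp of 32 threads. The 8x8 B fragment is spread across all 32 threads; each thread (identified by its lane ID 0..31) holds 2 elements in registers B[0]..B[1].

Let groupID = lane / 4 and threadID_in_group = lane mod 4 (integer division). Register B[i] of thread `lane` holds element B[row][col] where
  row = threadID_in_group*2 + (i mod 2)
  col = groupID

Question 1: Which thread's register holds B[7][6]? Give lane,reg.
c: 6->gid=6  r: 7->tid=3,i&1=1
L=6*4+3=27  i=1=1

27,1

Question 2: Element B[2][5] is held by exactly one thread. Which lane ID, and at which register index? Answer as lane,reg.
c=5⇒gr=5  r=2⇒th=1,odd=0
L=5*4+1=21  i=0=0

21,0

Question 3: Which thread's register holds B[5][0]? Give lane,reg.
2,1

c:0=>grp=0  r:5=>tig=2,lo=1
L=0*4+2=2  i=1=1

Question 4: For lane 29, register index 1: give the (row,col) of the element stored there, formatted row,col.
3,7

lane 29⇒29/4=7, 29 mod 4=1
i=1  r:2·1+1⇒3  c:7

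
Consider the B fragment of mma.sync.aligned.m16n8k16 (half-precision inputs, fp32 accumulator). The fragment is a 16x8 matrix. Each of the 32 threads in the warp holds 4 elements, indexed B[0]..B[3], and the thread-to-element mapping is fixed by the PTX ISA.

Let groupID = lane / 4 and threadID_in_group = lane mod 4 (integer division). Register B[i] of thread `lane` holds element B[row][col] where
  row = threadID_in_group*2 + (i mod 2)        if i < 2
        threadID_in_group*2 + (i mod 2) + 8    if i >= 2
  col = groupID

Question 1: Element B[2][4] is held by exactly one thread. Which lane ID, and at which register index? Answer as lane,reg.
c=4->g=4  r=2->rb=0,t=1,b0=0
L=4*4+1=17  i=0*2+0=0

17,0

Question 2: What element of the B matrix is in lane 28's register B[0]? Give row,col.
lane 28: gr=7 (28/4), th=0 (28%4)
i=0: r=0*2+0+0=0, c=gr=7

0,7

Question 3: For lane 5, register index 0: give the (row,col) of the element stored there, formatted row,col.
lane 5⇒5/4=1, 5 mod 4=1
i=0  r:2·1+0+0⇒2  c:1

2,1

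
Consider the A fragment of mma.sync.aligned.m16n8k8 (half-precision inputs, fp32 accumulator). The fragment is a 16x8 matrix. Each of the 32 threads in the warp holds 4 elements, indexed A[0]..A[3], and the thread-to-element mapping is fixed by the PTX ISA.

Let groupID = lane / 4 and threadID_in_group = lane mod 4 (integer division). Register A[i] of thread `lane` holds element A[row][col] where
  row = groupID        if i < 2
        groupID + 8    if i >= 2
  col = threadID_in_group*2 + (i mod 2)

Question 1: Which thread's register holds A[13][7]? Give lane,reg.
23,3

r:13=>grp=5,rB=1  c:7=>tig=3,lo=1
L=5*4+3=23  i=1*2+1=3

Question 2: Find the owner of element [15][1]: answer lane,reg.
28,3

r=15⇒gr=7,Rb=1  c=1⇒th=0,odd=1
L=7*4+0=28  i=1*2+1=3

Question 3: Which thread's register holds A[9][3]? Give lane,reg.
r: 9->gid=1,r8=1  c: 3->tid=1,i&1=1
L=1*4+1=5  i=1*2+1=3

5,3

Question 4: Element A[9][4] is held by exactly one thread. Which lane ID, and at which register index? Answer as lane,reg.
r=9→G=1,rhi=1  c=4→T=2,p=0
L=1*4+2=6  i=1*2+0=2

6,2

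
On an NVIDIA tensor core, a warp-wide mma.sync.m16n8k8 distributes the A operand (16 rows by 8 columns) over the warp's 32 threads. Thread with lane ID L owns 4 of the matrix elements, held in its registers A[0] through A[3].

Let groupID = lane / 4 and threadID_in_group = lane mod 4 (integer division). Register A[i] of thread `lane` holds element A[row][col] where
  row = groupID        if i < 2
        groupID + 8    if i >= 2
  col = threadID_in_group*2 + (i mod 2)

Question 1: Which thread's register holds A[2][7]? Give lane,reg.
r=2→G=2,rhi=0  c=7→T=3,p=1
L=2*4+3=11  i=0*2+1=1

11,1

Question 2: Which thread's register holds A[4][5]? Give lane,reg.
18,1

r=4→G=4,rhi=0  c=5→T=2,p=1
L=4*4+2=18  i=0*2+1=1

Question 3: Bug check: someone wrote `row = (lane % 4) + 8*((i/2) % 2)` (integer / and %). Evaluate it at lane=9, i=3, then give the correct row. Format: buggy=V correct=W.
buggy=9 correct=10

`(lane % 4) + 8*((i/2) % 2)`[9,3]=>9
9: grp=2,tig=1
[3] (2+8,1*2+1) = (10,3)
row: 9 vs 10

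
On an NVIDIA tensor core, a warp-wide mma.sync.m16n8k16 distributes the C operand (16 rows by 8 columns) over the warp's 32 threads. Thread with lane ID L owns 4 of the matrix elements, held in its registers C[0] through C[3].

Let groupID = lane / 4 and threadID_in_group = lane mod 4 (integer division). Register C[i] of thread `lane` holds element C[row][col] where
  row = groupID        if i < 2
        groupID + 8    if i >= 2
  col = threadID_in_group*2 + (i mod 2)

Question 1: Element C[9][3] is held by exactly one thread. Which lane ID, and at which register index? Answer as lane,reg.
5,3

r:9=>grp=1,rB=1  c:3=>tig=1,lo=1
L=1*4+1=5  i=1*2+1=3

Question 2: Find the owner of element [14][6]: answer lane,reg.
r=14⇒gr=6,Rb=1  c=6⇒th=3,odd=0
L=6*4+3=27  i=1*2+0=2

27,2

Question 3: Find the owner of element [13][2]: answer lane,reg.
r: 13->gid=5,r8=1  c: 2->tid=1,i&1=0
L=5*4+1=21  i=1*2+0=2

21,2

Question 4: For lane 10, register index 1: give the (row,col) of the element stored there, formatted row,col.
10: grp=2,tig=2
[1] (2+0,2*2+1) = (2,5)

2,5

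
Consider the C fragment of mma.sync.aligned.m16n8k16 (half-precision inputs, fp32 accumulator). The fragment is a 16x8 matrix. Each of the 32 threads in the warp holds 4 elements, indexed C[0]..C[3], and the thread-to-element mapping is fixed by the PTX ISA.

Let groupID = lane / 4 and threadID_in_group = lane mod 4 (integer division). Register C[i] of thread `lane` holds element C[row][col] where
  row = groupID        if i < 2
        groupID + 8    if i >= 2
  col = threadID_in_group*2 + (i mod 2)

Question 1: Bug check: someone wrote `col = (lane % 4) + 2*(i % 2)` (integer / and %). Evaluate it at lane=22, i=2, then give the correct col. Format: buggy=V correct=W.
`(lane % 4) + 2*(i % 2)`[22,2]=>2
L=22=>grp=22>>2=5, tig=22&3=2
[2]=>row 5+8=13  col 2·2+0=4
col: 2 vs 4

buggy=2 correct=4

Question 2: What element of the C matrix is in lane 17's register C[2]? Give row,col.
12,2

lane 17: g=4 (17/4), t=1 (17%4)
i=2: r=4+8=12, c=1*2+0=2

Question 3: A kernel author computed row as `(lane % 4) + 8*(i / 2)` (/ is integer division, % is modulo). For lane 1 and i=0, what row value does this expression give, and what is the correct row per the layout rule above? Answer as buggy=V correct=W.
`(lane % 4) + 8*(i / 2)`[1,0]->1
1: g=0,t=1
[0] (0+0,1*2+0) = (0,2)
row: 1 vs 0

buggy=1 correct=0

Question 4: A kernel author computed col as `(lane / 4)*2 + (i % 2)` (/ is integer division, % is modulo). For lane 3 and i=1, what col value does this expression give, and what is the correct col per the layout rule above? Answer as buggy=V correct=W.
buggy=1 correct=7

`(lane / 4)*2 + (i % 2)`[3,1]=>1
L=3=>grp=3>>2=0, tig=3&3=3
[1]=>row 0+0=0  col 3·2+1=7
col: 1 vs 7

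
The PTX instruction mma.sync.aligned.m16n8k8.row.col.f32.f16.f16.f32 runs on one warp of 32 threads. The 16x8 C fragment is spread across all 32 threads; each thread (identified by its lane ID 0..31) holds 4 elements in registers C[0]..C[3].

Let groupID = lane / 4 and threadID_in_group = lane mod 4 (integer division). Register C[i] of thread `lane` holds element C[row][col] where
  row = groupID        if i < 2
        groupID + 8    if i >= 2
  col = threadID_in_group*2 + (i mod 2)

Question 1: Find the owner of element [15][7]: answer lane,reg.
31,3

r=15⇒gr=7,Rb=1  c=7⇒th=3,odd=1
L=7*4+3=31  i=1*2+1=3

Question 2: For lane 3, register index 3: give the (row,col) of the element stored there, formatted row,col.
8,7

lane 3->3/4=0, 3 mod 4=3
i=3  r:0+8->8  c:2·3+1->7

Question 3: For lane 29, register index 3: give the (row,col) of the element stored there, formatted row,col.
lane 29: gr=7 (29/4), th=1 (29%4)
i=3: r=7+8=15, c=1*2+1=3

15,3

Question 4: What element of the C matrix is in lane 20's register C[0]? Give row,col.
L=20→G=20>>2=5, T=20&3=0
[0]→row 5+0=5  col 0·2+0=0

5,0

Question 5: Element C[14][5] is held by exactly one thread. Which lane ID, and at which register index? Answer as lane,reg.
r=14->g=6,rb=1  c=5->t=2,b0=1
L=6*4+2=26  i=1*2+1=3

26,3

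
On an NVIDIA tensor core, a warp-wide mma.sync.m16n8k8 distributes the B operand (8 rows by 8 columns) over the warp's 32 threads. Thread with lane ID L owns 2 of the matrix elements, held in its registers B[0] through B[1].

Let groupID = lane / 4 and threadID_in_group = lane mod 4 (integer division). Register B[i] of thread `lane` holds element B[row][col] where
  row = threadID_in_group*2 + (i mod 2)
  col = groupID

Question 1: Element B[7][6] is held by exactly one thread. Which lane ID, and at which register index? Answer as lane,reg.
27,1

c=6->g=6  r=7->t=3,b0=1
L=6*4+3=27  i=1=1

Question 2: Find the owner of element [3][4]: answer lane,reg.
17,1

c=4⇒gr=4  r=3⇒th=1,odd=1
L=4*4+1=17  i=1=1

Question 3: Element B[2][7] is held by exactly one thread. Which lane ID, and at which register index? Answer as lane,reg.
29,0

c: 7->gid=7  r: 2->tid=1,i&1=0
L=7*4+1=29  i=0=0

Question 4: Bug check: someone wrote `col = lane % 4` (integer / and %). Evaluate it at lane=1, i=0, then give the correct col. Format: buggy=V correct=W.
buggy=1 correct=0

`lane % 4`[1,0]=>1
1: grp=0,tig=1
[0] (1*2+0,0) = (2,0)
col: 1 vs 0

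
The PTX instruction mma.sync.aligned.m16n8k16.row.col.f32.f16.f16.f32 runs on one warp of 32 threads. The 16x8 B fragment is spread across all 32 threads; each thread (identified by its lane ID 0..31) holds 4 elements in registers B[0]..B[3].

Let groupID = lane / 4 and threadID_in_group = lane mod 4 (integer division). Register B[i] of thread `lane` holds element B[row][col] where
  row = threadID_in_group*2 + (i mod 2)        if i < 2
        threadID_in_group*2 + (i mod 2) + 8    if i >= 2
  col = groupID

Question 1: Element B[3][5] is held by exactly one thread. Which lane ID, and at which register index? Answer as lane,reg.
21,1

c:5=>grp=5  r:3=>rB=0,tig=1,lo=1
L=5*4+1=21  i=0*2+1=1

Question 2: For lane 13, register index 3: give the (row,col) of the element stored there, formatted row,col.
11,3

lane 13->13/4=3, 13 mod 4=1
i=3  r:2·1+1+8->11  c:3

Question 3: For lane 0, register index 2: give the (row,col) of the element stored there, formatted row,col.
lane 0->0/4=0, 0 mod 4=0
i=2  r:2·0+0+8->8  c:0

8,0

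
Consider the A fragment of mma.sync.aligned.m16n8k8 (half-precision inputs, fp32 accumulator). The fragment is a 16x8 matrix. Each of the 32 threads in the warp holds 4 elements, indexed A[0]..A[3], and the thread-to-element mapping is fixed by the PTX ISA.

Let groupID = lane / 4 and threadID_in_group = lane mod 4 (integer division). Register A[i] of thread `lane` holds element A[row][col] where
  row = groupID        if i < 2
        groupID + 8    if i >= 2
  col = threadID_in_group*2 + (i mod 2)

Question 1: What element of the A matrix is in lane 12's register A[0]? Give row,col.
lane 12→12/4=3, 12 mod 4=0
i=0  r:3+0→3  c:2·0+0→0

3,0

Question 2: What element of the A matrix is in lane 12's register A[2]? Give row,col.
11,0

L=12⇒gr=12>>2=3, th=12&3=0
[2]⇒row 3+8=11  col 0·2+0=0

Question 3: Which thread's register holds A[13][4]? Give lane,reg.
r=13→G=5,rhi=1  c=4→T=2,p=0
L=5*4+2=22  i=1*2+0=2

22,2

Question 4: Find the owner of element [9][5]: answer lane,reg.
r:9=>grp=1,rB=1  c:5=>tig=2,lo=1
L=1*4+2=6  i=1*2+1=3

6,3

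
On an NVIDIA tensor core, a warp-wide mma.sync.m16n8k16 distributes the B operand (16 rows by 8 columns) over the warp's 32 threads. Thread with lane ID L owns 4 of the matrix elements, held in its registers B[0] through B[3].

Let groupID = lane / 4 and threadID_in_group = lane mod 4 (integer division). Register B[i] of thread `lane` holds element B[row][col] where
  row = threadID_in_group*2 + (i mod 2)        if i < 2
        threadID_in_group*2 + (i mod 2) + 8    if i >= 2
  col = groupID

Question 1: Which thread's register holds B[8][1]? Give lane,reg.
4,2

c: 1->gid=1  r: 8->r8=1,tid=0,i&1=0
L=1*4+0=4  i=1*2+0=2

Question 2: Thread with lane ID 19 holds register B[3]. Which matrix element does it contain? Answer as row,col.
19: gid=4,tid=3
[3] (3*2+1+8,4) = (15,4)

15,4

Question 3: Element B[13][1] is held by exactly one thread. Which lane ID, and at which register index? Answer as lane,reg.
c:1=>grp=1  r:13=>rB=1,tig=2,lo=1
L=1*4+2=6  i=1*2+1=3

6,3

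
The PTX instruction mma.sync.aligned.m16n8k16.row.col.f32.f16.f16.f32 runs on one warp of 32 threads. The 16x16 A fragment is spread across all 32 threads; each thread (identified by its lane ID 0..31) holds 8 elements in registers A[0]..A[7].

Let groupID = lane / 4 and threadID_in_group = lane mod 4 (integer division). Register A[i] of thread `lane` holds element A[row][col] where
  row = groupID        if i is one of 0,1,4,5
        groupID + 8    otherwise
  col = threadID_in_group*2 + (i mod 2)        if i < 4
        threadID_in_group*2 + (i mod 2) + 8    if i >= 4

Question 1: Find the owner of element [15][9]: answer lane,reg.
28,7

r=15→G=7,rhi=1  c=9→chi=1,T=0,p=1
L=7*4+0=28  i=1*4+1*2+1=7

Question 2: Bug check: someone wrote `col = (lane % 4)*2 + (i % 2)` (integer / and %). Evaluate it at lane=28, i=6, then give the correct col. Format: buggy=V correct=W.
`(lane % 4)*2 + (i % 2)`[28,6]->0
L=28->g=28>>2=7, t=28&3=0
[6]->row 7+8=15  col 0·2+0+8=8
col: 0 vs 8

buggy=0 correct=8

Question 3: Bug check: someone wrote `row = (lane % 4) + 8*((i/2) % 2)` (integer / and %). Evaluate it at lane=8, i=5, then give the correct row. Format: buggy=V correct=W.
buggy=0 correct=2

`(lane % 4) + 8*((i/2) % 2)`[8,5]->0
8: g=2,t=0
[5] (2+0,0*2+1+8) = (2,9)
row: 0 vs 2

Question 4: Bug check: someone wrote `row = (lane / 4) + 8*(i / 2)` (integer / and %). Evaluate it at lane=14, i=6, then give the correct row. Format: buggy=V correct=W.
`(lane / 4) + 8*(i / 2)`[14,6]→27
lane 14: G=3 (14/4), T=2 (14%4)
i=6: r=3+8=11, c=2*2+0+8=12
row: 27 vs 11

buggy=27 correct=11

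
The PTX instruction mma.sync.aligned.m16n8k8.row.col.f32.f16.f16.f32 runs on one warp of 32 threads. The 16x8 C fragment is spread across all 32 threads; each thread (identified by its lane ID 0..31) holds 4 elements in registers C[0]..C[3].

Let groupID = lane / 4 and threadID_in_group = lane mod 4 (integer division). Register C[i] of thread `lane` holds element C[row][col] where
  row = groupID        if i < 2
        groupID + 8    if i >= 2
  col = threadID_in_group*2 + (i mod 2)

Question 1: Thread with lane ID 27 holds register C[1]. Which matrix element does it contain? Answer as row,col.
L=27⇒gr=27>>2=6, th=27&3=3
[1]⇒row 6+0=6  col 3·2+1=7

6,7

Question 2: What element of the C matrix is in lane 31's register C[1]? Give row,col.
7,7

lane 31→31/4=7, 31 mod 4=3
i=1  r:7+0→7  c:2·3+1→7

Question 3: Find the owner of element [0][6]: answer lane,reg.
3,0

r=0→G=0,rhi=0  c=6→T=3,p=0
L=0*4+3=3  i=0*2+0=0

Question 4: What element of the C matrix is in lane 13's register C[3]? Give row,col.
lane 13->13/4=3, 13 mod 4=1
i=3  r:3+8->11  c:2·1+1->3

11,3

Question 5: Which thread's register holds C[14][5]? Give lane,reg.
26,3

r=14→G=6,rhi=1  c=5→T=2,p=1
L=6*4+2=26  i=1*2+1=3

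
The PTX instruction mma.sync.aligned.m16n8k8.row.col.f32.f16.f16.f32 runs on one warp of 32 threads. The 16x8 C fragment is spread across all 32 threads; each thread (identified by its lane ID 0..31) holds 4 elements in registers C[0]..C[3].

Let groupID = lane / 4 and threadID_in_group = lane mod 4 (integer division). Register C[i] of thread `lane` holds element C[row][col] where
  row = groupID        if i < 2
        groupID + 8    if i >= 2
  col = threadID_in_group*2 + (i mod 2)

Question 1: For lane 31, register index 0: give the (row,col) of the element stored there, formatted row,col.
L=31⇒gr=31>>2=7, th=31&3=3
[0]⇒row 7+0=7  col 3·2+0=6

7,6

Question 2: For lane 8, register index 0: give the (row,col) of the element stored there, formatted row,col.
lane 8→8/4=2, 8 mod 4=0
i=0  r:2+0→2  c:2·0+0→0

2,0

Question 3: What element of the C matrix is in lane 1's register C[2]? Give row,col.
8,2

lane 1: grp=0 (1/4), tig=1 (1%4)
i=2: r=0+8=8, c=1*2+0=2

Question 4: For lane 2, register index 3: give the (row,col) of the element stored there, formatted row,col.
lane 2⇒2/4=0, 2 mod 4=2
i=3  r:0+8⇒8  c:2·2+1⇒5

8,5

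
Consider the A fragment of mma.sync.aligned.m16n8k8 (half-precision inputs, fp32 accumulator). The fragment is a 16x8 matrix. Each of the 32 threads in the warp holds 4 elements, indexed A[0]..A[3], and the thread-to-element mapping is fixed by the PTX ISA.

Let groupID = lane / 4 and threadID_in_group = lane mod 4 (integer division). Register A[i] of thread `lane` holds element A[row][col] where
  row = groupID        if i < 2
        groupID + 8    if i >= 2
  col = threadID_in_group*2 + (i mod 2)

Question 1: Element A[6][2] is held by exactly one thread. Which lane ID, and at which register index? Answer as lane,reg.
r=6->g=6,rb=0  c=2->t=1,b0=0
L=6*4+1=25  i=0*2+0=0

25,0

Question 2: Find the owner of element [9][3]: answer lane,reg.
r=9->g=1,rb=1  c=3->t=1,b0=1
L=1*4+1=5  i=1*2+1=3

5,3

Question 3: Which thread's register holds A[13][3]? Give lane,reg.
21,3

r: 13->gid=5,r8=1  c: 3->tid=1,i&1=1
L=5*4+1=21  i=1*2+1=3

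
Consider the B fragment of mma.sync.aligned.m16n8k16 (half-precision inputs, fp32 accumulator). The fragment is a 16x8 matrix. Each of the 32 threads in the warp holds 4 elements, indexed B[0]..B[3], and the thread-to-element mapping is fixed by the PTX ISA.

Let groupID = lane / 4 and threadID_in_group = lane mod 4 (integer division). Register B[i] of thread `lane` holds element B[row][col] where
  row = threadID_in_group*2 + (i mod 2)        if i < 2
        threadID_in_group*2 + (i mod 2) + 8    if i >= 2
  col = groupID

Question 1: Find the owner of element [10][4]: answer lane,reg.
17,2

c=4⇒gr=4  r=10⇒Rb=1,th=1,odd=0
L=4*4+1=17  i=1*2+0=2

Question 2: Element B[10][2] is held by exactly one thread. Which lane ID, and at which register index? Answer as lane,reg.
c=2->g=2  r=10->rb=1,t=1,b0=0
L=2*4+1=9  i=1*2+0=2

9,2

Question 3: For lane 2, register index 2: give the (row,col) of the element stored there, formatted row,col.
lane 2: gr=0 (2/4), th=2 (2%4)
i=2: r=2*2+0+8=12, c=gr=0

12,0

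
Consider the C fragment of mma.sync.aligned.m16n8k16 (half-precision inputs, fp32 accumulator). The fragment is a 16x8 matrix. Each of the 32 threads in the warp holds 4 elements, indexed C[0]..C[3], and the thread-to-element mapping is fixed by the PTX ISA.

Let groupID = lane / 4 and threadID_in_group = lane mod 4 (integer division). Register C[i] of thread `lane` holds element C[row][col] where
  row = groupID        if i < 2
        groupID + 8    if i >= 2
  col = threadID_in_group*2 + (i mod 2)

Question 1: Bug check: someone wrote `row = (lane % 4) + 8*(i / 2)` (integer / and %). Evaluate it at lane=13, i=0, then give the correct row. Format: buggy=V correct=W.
buggy=1 correct=3

`(lane % 4) + 8*(i / 2)`[13,0]->1
L=13->g=13>>2=3, t=13&3=1
[0]->row 3+0=3  col 1·2+0=2
row: 1 vs 3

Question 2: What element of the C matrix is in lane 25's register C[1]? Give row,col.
6,3

lane 25→25/4=6, 25 mod 4=1
i=1  r:6+0→6  c:2·1+1→3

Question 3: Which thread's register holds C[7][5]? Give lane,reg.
r=7→G=7,rhi=0  c=5→T=2,p=1
L=7*4+2=30  i=0*2+1=1

30,1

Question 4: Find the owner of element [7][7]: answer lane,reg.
31,1

r=7⇒gr=7,Rb=0  c=7⇒th=3,odd=1
L=7*4+3=31  i=0*2+1=1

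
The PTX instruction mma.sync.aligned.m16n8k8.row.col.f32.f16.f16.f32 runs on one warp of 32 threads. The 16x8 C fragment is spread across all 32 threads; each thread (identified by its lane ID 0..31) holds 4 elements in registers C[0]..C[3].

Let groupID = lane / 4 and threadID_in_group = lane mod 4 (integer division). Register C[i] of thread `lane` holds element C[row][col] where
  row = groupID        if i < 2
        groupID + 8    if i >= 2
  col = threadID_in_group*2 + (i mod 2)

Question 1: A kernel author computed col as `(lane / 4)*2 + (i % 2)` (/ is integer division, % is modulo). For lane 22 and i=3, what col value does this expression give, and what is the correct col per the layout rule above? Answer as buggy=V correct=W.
buggy=11 correct=5

`(lane / 4)*2 + (i % 2)`[22,3]→11
lane 22→22/4=5, 22 mod 4=2
i=3  r:5+8→13  c:2·2+1→5
col: 11 vs 5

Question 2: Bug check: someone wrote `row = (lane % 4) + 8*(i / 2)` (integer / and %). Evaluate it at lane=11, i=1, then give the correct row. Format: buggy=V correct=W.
`(lane % 4) + 8*(i / 2)`[11,1]⇒3
lane 11⇒11/4=2, 11 mod 4=3
i=1  r:2+0⇒2  c:2·3+1⇒7
row: 3 vs 2

buggy=3 correct=2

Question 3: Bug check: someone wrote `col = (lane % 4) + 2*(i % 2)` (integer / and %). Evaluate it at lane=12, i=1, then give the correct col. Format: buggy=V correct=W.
`(lane % 4) + 2*(i % 2)`[12,1]→2
12: G=3,T=0
[1] (3+0,0*2+1) = (3,1)
col: 2 vs 1

buggy=2 correct=1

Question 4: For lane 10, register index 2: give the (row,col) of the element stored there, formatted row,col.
10,4

lane 10: g=2 (10/4), t=2 (10%4)
i=2: r=2+8=10, c=2*2+0=4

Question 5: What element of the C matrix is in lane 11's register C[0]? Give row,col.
lane 11⇒11/4=2, 11 mod 4=3
i=0  r:2+0⇒2  c:2·3+0⇒6

2,6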